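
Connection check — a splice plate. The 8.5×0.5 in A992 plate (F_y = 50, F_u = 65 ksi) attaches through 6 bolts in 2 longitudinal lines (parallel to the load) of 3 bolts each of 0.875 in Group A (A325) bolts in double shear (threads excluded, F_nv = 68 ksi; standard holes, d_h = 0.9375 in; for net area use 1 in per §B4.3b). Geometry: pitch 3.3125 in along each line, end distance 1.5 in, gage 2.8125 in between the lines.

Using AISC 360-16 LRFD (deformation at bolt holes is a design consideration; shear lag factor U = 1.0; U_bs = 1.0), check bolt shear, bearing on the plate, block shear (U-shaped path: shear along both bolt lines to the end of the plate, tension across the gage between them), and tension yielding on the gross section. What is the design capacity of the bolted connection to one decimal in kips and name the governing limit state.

191.3 kips (gross-section yield governs)

Bolt shear: A_b = π(0.875)²/4 = 0.60132 in². φR_n = 0.75 × 68 × 0.60132 × 6 × 2 = 368.0 kips.
Bearing (0.5 in plate, F_u = 65 ksi): end bolts L_c = 1.5 − 0.9375/2 = 1.03125, R_n = min(1.2×1.03125×0.5×65, 2.4×0.875×0.5×65) = 40.219 kips/bolt; interior L_c = 3.3125 − 0.9375 = 2.375, R_n = 68.25 kips/bolt. φR_n = 0.75 × (2×40.219 + 4×68.25) = 265.1 kips.
Block shear: shear path 2×[1.5+2×3.3125] = 2×8.125 in, A_gv = 8.125, A_nv = 2×(8.125 − 2.5×1)×0.5 = 5.625 in²; tension across gage: (2.8125 − 1×1)×0.5 = 0.90625 in². R_n = min(0.6×65×5.625, 0.6×50×8.125) + 1.0×65×0.90625 = min(219.38, 243.75) + 58.906 = 278.29 kips. φR_n = 0.75 × 278.29 = 208.7 kips.
Tension yield (gross): A_g = 8.5×0.5 = 4.25 in². φR_n = 0.90 × 50 × 4.25 = 191.3 kips.
Governing: min(368.0, 265.1, 208.7, 191.3) = 191.3 kips → gross-section yield.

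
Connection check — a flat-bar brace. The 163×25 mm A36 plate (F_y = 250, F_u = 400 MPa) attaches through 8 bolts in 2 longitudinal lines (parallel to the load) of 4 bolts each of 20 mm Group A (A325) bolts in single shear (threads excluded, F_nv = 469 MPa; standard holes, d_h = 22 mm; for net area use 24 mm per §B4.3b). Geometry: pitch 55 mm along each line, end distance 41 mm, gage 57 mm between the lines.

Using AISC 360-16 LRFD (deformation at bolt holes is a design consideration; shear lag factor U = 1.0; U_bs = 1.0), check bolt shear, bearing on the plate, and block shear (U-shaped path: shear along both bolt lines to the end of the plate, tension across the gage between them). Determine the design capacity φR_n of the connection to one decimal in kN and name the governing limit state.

Bolt shear: A_b = π(20)²/4 = 314.16 mm². φR_n = 0.75 × 469 × 314.16 × 8 × 1 = 884.0 kN.
Bearing (25 mm plate, F_u = 400 MPa): end bolts L_c = 41 − 22/2 = 30, R_n = min(1.2×30×25×400, 2.4×20×25×400) = 360 kN/bolt; interior L_c = 55 − 22 = 33, R_n = 396 kN/bolt. φR_n = 0.75 × (2×360 + 6×396) = 2322.0 kN.
Block shear: shear path 2×[41+3×55] = 2×206 mm, A_gv = 10300, A_nv = 2×(206 − 3.5×24)×25 = 6100 mm²; tension across gage: (57 − 1×24)×25 = 825 mm². R_n = min(0.6×400×6100, 0.6×250×10300) + 1.0×400×825 = min(1464, 1545) + 330 = 1794 kN. φR_n = 0.75 × 1794 = 1345.5 kN.
Governing: min(884.0, 2322.0, 1345.5) = 884.0 kN → bolt shear.

884.0 kN (bolt shear governs)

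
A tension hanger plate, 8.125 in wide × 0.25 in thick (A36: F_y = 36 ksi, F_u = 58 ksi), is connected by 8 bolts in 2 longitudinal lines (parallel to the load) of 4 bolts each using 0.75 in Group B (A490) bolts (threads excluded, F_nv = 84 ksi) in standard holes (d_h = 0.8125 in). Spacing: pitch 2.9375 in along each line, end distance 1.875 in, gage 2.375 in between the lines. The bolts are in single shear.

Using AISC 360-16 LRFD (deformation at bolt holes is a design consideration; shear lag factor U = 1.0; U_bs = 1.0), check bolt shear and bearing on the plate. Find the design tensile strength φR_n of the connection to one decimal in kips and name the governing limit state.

155.8 kips (bearing governs)

Bolt shear: A_b = π(0.75)²/4 = 0.44179 in². φR_n = 0.75 × 84 × 0.44179 × 8 × 1 = 222.7 kips.
Bearing (0.25 in plate, F_u = 58 ksi): end bolts L_c = 1.875 − 0.8125/2 = 1.46875, R_n = min(1.2×1.46875×0.25×58, 2.4×0.75×0.25×58) = 25.556 kips/bolt; interior L_c = 2.9375 − 0.8125 = 2.125, R_n = 26.1 kips/bolt. φR_n = 0.75 × (2×25.556 + 6×26.1) = 155.8 kips.
Governing: min(222.7, 155.8) = 155.8 kips → bearing.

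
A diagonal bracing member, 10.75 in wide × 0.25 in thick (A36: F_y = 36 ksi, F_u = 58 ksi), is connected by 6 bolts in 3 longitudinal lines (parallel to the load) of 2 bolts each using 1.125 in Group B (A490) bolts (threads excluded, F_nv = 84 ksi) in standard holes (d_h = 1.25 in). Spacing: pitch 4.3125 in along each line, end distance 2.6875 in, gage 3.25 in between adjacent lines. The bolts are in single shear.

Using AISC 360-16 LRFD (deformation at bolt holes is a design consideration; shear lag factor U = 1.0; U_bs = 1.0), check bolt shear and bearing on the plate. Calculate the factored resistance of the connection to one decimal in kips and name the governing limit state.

168.8 kips (bearing governs)

Bolt shear: A_b = π(1.125)²/4 = 0.99402 in². φR_n = 0.75 × 84 × 0.99402 × 6 × 1 = 375.7 kips.
Bearing (0.25 in plate, F_u = 58 ksi): end bolts L_c = 2.6875 − 1.25/2 = 2.0625, R_n = min(1.2×2.0625×0.25×58, 2.4×1.125×0.25×58) = 35.888 kips/bolt; interior L_c = 4.3125 − 1.25 = 3.0625, R_n = 39.15 kips/bolt. φR_n = 0.75 × (3×35.888 + 3×39.15) = 168.8 kips.
Governing: min(375.7, 168.8) = 168.8 kips → bearing.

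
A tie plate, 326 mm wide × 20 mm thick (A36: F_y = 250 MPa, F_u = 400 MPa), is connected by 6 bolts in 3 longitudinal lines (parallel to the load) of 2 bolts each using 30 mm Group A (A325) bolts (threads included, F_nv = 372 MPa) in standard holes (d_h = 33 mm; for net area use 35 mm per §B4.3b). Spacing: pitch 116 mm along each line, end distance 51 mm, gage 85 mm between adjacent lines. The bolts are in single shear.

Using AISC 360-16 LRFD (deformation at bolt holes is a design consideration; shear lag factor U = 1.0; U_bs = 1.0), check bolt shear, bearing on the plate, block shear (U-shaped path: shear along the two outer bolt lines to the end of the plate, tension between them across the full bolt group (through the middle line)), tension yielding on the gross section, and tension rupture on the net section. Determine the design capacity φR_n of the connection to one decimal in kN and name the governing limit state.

1183.3 kN (bolt shear governs)

Bolt shear: A_b = π(30)²/4 = 706.86 mm². φR_n = 0.75 × 372 × 706.86 × 6 × 1 = 1183.3 kN.
Bearing (20 mm plate, F_u = 400 MPa): end bolts L_c = 51 − 33/2 = 34.5, R_n = min(1.2×34.5×20×400, 2.4×30×20×400) = 331.2 kN/bolt; interior L_c = 116 − 33 = 83, R_n = 576 kN/bolt. φR_n = 0.75 × (3×331.2 + 3×576) = 2041.2 kN.
Block shear: shear path 2×[51+1×116] = 2×167 mm, A_gv = 6680, A_nv = 2×(167 − 1.5×35)×20 = 4580 mm²; tension across gage: (170 − 2×35)×20 = 2000 mm². R_n = min(0.6×400×4580, 0.6×250×6680) + 1.0×400×2000 = min(1099.2, 1002) + 800 = 1802 kN. φR_n = 0.75 × 1802 = 1351.5 kN.
Tension yield (gross): A_g = 326×20 = 6520 mm². φR_n = 0.90 × 250 × 6520 = 1467.0 kN.
Tension rupture (net): A_n = (326 − 3×35)×20 = 4420 mm² (U = 1.0, A_e = A_n). φR_n = 0.75 × 400 × 4420 = 1326.0 kN.
Governing: min(1183.3, 2041.2, 1351.5, 1467.0, 1326.0) = 1183.3 kN → bolt shear.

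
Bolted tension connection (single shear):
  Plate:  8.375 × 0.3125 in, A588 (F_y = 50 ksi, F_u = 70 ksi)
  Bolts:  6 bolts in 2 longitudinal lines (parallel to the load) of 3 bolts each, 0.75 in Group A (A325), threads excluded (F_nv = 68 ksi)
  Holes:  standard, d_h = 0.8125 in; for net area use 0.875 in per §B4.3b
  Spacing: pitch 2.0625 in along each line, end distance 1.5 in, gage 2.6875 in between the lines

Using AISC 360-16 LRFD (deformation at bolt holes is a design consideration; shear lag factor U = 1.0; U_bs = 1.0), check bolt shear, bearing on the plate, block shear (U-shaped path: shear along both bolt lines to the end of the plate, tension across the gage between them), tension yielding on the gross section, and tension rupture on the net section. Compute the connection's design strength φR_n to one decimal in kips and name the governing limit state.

Bolt shear: A_b = π(0.75)²/4 = 0.44179 in². φR_n = 0.75 × 68 × 0.44179 × 6 × 1 = 135.2 kips.
Bearing (0.3125 in plate, F_u = 70 ksi): end bolts L_c = 1.5 − 0.8125/2 = 1.09375, R_n = min(1.2×1.09375×0.3125×70, 2.4×0.75×0.3125×70) = 28.711 kips/bolt; interior L_c = 2.0625 − 0.8125 = 1.25, R_n = 32.813 kips/bolt. φR_n = 0.75 × (2×28.711 + 4×32.813) = 141.5 kips.
Block shear: shear path 2×[1.5+2×2.0625] = 2×5.625 in, A_gv = 3.5156, A_nv = 2×(5.625 − 2.5×0.875)×0.3125 = 2.1484 in²; tension across gage: (2.6875 − 1×0.875)×0.3125 = 0.56641 in². R_n = min(0.6×70×2.1484, 0.6×50×3.5156) + 1.0×70×0.56641 = min(90.233, 105.47) + 39.649 = 129.88 kips. φR_n = 0.75 × 129.88 = 97.4 kips.
Tension yield (gross): A_g = 8.375×0.3125 = 2.6172 in². φR_n = 0.90 × 50 × 2.6172 = 117.8 kips.
Tension rupture (net): A_n = (8.375 − 2×0.875)×0.3125 = 2.0703 in² (U = 1.0, A_e = A_n). φR_n = 0.75 × 70 × 2.0703 = 108.7 kips.
Governing: min(135.2, 141.5, 97.4, 117.8, 108.7) = 97.4 kips → block shear.

97.4 kips (block shear governs)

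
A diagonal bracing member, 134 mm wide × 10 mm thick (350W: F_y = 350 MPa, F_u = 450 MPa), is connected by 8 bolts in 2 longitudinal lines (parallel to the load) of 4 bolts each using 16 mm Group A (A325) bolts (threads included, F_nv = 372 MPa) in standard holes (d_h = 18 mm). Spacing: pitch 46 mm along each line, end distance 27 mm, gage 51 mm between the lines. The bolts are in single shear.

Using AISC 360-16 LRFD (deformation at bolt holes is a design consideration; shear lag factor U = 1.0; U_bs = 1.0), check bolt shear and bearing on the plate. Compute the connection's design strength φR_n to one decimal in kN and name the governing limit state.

448.8 kN (bolt shear governs)

Bolt shear: A_b = π(16)²/4 = 201.06 mm². φR_n = 0.75 × 372 × 201.06 × 8 × 1 = 448.8 kN.
Bearing (10 mm plate, F_u = 450 MPa): end bolts L_c = 27 − 18/2 = 18, R_n = min(1.2×18×10×450, 2.4×16×10×450) = 97.2 kN/bolt; interior L_c = 46 − 18 = 28, R_n = 151.2 kN/bolt. φR_n = 0.75 × (2×97.2 + 6×151.2) = 826.2 kN.
Governing: min(448.8, 826.2) = 448.8 kN → bolt shear.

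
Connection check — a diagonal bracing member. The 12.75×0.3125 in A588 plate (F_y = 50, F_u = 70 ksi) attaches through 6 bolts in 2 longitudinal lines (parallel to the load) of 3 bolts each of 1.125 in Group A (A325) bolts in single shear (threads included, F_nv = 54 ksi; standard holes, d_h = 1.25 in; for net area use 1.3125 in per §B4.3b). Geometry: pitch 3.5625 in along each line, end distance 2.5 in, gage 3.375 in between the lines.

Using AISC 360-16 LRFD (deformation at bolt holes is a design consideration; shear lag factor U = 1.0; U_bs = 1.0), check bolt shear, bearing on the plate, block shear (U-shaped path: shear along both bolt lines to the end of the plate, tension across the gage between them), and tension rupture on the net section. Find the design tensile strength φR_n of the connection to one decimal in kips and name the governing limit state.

158.7 kips (block shear governs)

Bolt shear: A_b = π(1.125)²/4 = 0.99402 in². φR_n = 0.75 × 54 × 0.99402 × 6 × 1 = 241.5 kips.
Bearing (0.3125 in plate, F_u = 70 ksi): end bolts L_c = 2.5 − 1.25/2 = 1.875, R_n = min(1.2×1.875×0.3125×70, 2.4×1.125×0.3125×70) = 49.219 kips/bolt; interior L_c = 3.5625 − 1.25 = 2.3125, R_n = 59.063 kips/bolt. φR_n = 0.75 × (2×49.219 + 4×59.063) = 251.0 kips.
Block shear: shear path 2×[2.5+2×3.5625] = 2×9.625 in, A_gv = 6.0156, A_nv = 2×(9.625 − 2.5×1.3125)×0.3125 = 3.9648 in²; tension across gage: (3.375 − 1×1.3125)×0.3125 = 0.64453 in². R_n = min(0.6×70×3.9648, 0.6×50×6.0156) + 1.0×70×0.64453 = min(166.52, 180.47) + 45.117 = 211.64 kips. φR_n = 0.75 × 211.64 = 158.7 kips.
Tension rupture (net): A_n = (12.75 − 2×1.3125)×0.3125 = 3.1641 in² (U = 1.0, A_e = A_n). φR_n = 0.75 × 70 × 3.1641 = 166.1 kips.
Governing: min(241.5, 251.0, 158.7, 166.1) = 158.7 kips → block shear.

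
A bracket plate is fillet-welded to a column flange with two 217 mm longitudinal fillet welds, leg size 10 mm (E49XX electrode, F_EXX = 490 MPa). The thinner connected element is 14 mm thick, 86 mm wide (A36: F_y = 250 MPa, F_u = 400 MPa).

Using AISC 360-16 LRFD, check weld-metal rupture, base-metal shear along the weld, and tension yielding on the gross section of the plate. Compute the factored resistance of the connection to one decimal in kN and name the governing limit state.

270.9 kN (gross-section yield governs)

Weld metal: throat = 0.707×10 = 7.07 mm, L = 2×217 = 434 mm. φR_n = 0.75 × 0.6 × 490 × 7.07 × 434 = 676.6 kN.
Base metal shear (14 mm plate): yield φR_n = 1.0×0.6×250×14×434 = 911.4 kN; rupture φR_n = 0.75×0.6×400×14×434 = 1093.7 kN; take 911.4 kN (yield).
Tension yield (gross): A_g = 86×14 = 1204 mm². φR_n = 0.90 × 250 × 1204 = 270.9 kN.
Governing: min(676.6, 911.4, 270.9) = 270.9 kN → gross-section yield.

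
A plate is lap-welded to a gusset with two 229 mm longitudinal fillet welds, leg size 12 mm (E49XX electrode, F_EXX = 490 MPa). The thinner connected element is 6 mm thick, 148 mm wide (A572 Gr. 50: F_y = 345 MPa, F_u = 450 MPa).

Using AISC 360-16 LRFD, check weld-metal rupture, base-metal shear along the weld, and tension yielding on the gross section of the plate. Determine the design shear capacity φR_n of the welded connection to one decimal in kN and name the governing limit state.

Weld metal: throat = 0.707×12 = 8.484 mm, L = 2×229 = 458 mm. φR_n = 0.75 × 0.6 × 490 × 8.484 × 458 = 856.8 kN.
Base metal shear (6 mm plate): yield φR_n = 1.0×0.6×345×6×458 = 568.8 kN; rupture φR_n = 0.75×0.6×450×6×458 = 556.5 kN; take 556.5 kN (rupture).
Tension yield (gross): A_g = 148×6 = 888 mm². φR_n = 0.90 × 345 × 888 = 275.7 kN.
Governing: min(856.8, 556.5, 275.7) = 275.7 kN → gross-section yield.

275.7 kN (gross-section yield governs)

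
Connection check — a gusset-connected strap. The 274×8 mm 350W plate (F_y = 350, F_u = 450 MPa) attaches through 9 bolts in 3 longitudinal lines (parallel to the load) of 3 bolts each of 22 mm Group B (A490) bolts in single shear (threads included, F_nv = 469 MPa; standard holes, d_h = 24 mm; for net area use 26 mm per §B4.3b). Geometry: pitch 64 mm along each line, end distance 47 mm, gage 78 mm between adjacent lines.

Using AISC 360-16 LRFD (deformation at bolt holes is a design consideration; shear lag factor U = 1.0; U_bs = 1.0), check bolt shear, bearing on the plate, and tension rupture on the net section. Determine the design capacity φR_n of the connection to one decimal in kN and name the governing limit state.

529.2 kN (net-section rupture governs)

Bolt shear: A_b = π(22)²/4 = 380.13 mm². φR_n = 0.75 × 469 × 380.13 × 9 × 1 = 1203.4 kN.
Bearing (8 mm plate, F_u = 450 MPa): end bolts L_c = 47 − 24/2 = 35, R_n = min(1.2×35×8×450, 2.4×22×8×450) = 151.2 kN/bolt; interior L_c = 64 − 24 = 40, R_n = 172.8 kN/bolt. φR_n = 0.75 × (3×151.2 + 6×172.8) = 1117.8 kN.
Tension rupture (net): A_n = (274 − 3×26)×8 = 1568 mm² (U = 1.0, A_e = A_n). φR_n = 0.75 × 450 × 1568 = 529.2 kN.
Governing: min(1203.4, 1117.8, 529.2) = 529.2 kN → net-section rupture.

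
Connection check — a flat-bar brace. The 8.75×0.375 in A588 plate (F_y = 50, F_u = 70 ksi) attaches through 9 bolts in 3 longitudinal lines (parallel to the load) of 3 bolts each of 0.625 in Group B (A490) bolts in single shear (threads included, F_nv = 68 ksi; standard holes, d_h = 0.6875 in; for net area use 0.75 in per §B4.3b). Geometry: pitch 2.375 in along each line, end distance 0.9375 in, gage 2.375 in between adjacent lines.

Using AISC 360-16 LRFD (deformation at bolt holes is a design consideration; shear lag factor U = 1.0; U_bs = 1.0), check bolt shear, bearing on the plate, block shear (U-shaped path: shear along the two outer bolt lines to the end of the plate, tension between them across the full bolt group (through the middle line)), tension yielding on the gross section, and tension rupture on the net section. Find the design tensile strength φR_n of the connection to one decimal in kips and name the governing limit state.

Bolt shear: A_b = π(0.625)²/4 = 0.3068 in². φR_n = 0.75 × 68 × 0.3068 × 9 × 1 = 140.8 kips.
Bearing (0.375 in plate, F_u = 70 ksi): end bolts L_c = 0.9375 − 0.6875/2 = 0.59375, R_n = min(1.2×0.59375×0.375×70, 2.4×0.625×0.375×70) = 18.703 kips/bolt; interior L_c = 2.375 − 0.6875 = 1.6875, R_n = 39.375 kips/bolt. φR_n = 0.75 × (3×18.703 + 6×39.375) = 219.3 kips.
Block shear: shear path 2×[0.9375+2×2.375] = 2×5.6875 in, A_gv = 4.2656, A_nv = 2×(5.6875 − 2.5×0.75)×0.375 = 2.8594 in²; tension across gage: (4.75 − 2×0.75)×0.375 = 1.2188 in². R_n = min(0.6×70×2.8594, 0.6×50×4.2656) + 1.0×70×1.2188 = min(120.09, 127.97) + 85.316 = 205.41 kips. φR_n = 0.75 × 205.41 = 154.1 kips.
Tension yield (gross): A_g = 8.75×0.375 = 3.2813 in². φR_n = 0.90 × 50 × 3.2813 = 147.7 kips.
Tension rupture (net): A_n = (8.75 − 3×0.75)×0.375 = 2.4375 in² (U = 1.0, A_e = A_n). φR_n = 0.75 × 70 × 2.4375 = 128.0 kips.
Governing: min(140.8, 219.3, 154.1, 147.7, 128.0) = 128.0 kips → net-section rupture.

128.0 kips (net-section rupture governs)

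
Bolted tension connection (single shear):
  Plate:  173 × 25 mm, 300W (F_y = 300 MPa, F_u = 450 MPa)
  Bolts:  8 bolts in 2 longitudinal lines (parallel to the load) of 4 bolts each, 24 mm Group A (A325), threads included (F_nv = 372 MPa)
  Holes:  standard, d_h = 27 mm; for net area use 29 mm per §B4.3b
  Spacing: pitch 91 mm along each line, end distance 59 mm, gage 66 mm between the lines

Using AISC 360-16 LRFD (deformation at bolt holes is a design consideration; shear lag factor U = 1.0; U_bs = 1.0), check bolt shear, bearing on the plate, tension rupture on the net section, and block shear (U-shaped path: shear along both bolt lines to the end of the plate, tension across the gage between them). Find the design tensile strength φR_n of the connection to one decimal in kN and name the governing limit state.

970.3 kN (net-section rupture governs)

Bolt shear: A_b = π(24)²/4 = 452.39 mm². φR_n = 0.75 × 372 × 452.39 × 8 × 1 = 1009.7 kN.
Bearing (25 mm plate, F_u = 450 MPa): end bolts L_c = 59 − 27/2 = 45.5, R_n = min(1.2×45.5×25×450, 2.4×24×25×450) = 614.25 kN/bolt; interior L_c = 91 − 27 = 64, R_n = 648 kN/bolt. φR_n = 0.75 × (2×614.25 + 6×648) = 3837.4 kN.
Tension rupture (net): A_n = (173 − 2×29)×25 = 2875 mm² (U = 1.0, A_e = A_n). φR_n = 0.75 × 450 × 2875 = 970.3 kN.
Block shear: shear path 2×[59+3×91] = 2×332 mm, A_gv = 16600, A_nv = 2×(332 − 3.5×29)×25 = 11525 mm²; tension across gage: (66 − 1×29)×25 = 925 mm². R_n = min(0.6×450×11525, 0.6×300×16600) + 1.0×450×925 = min(3111.8, 2988) + 416.25 = 3404.3 kN. φR_n = 0.75 × 3404.3 = 2553.2 kN.
Governing: min(1009.7, 3837.4, 970.3, 2553.2) = 970.3 kN → net-section rupture.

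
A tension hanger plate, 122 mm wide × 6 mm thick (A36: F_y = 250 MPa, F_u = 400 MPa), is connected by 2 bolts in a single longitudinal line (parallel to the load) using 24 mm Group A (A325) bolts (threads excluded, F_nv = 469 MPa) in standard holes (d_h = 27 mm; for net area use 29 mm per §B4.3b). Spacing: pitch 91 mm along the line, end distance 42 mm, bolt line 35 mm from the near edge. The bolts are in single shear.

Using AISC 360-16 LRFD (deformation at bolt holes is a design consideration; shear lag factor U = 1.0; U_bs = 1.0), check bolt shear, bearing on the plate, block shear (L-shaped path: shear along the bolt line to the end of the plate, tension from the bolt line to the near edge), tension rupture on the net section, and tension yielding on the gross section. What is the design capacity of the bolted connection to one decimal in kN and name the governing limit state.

126.7 kN (block shear governs)

Bolt shear: A_b = π(24)²/4 = 452.39 mm². φR_n = 0.75 × 469 × 452.39 × 2 × 1 = 318.3 kN.
Bearing (6 mm plate, F_u = 400 MPa): end bolts L_c = 42 − 27/2 = 28.5, R_n = min(1.2×28.5×6×400, 2.4×24×6×400) = 82.08 kN/bolt; interior L_c = 91 − 27 = 64, R_n = 138.24 kN/bolt. φR_n = 0.75 × (1×82.08 + 1×138.24) = 165.2 kN.
Block shear: shear path 1×[42+1×91] = 1×133 mm, A_gv = 798, A_nv = 1×(133 − 1.5×29)×6 = 537 mm²; tension to near edge: (35 − 0.5×29)×6 = 123 mm². R_n = min(0.6×400×537, 0.6×250×798) + 1.0×400×123 = min(128.88, 119.7) + 49.2 = 168.9 kN. φR_n = 0.75 × 168.9 = 126.7 kN.
Tension rupture (net): A_n = (122 − 1×29)×6 = 558 mm² (U = 1.0, A_e = A_n). φR_n = 0.75 × 400 × 558 = 167.4 kN.
Tension yield (gross): A_g = 122×6 = 732 mm². φR_n = 0.90 × 250 × 732 = 164.7 kN.
Governing: min(318.3, 165.2, 126.7, 167.4, 164.7) = 126.7 kN → block shear.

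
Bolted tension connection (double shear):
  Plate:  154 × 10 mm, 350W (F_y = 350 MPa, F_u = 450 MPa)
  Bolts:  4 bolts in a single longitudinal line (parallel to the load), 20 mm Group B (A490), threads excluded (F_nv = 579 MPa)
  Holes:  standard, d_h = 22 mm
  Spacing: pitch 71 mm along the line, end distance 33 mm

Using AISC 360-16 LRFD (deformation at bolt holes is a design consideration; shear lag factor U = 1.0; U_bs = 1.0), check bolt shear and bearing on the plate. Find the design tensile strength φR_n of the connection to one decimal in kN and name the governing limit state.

575.1 kN (bearing governs)

Bolt shear: A_b = π(20)²/4 = 314.16 mm². φR_n = 0.75 × 579 × 314.16 × 4 × 2 = 1091.4 kN.
Bearing (10 mm plate, F_u = 450 MPa): end bolts L_c = 33 − 22/2 = 22, R_n = min(1.2×22×10×450, 2.4×20×10×450) = 118.8 kN/bolt; interior L_c = 71 − 22 = 49, R_n = 216 kN/bolt. φR_n = 0.75 × (1×118.8 + 3×216) = 575.1 kN.
Governing: min(1091.4, 575.1) = 575.1 kN → bearing.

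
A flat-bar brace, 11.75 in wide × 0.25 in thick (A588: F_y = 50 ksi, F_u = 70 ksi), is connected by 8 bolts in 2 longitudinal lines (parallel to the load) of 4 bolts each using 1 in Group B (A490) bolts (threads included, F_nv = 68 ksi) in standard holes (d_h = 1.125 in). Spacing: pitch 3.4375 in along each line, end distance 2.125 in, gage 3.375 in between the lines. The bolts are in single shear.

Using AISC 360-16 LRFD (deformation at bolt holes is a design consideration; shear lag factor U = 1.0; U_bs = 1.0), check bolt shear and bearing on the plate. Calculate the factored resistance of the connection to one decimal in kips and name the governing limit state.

238.2 kips (bearing governs)

Bolt shear: A_b = π(1)²/4 = 0.7854 in². φR_n = 0.75 × 68 × 0.7854 × 8 × 1 = 320.4 kips.
Bearing (0.25 in plate, F_u = 70 ksi): end bolts L_c = 2.125 − 1.125/2 = 1.5625, R_n = min(1.2×1.5625×0.25×70, 2.4×1×0.25×70) = 32.813 kips/bolt; interior L_c = 3.4375 − 1.125 = 2.3125, R_n = 42 kips/bolt. φR_n = 0.75 × (2×32.813 + 6×42) = 238.2 kips.
Governing: min(320.4, 238.2) = 238.2 kips → bearing.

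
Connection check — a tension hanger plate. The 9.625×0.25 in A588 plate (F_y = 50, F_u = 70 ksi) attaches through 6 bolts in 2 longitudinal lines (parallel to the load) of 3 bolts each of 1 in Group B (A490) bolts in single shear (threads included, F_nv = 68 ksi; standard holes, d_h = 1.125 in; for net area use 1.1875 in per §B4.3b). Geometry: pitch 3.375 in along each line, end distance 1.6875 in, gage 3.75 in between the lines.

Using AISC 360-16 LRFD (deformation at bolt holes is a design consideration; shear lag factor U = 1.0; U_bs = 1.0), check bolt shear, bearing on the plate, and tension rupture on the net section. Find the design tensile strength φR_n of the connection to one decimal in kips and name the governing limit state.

95.2 kips (net-section rupture governs)

Bolt shear: A_b = π(1)²/4 = 0.7854 in². φR_n = 0.75 × 68 × 0.7854 × 6 × 1 = 240.3 kips.
Bearing (0.25 in plate, F_u = 70 ksi): end bolts L_c = 1.6875 − 1.125/2 = 1.125, R_n = min(1.2×1.125×0.25×70, 2.4×1×0.25×70) = 23.625 kips/bolt; interior L_c = 3.375 − 1.125 = 2.25, R_n = 42 kips/bolt. φR_n = 0.75 × (2×23.625 + 4×42) = 161.4 kips.
Tension rupture (net): A_n = (9.625 − 2×1.1875)×0.25 = 1.8125 in² (U = 1.0, A_e = A_n). φR_n = 0.75 × 70 × 1.8125 = 95.2 kips.
Governing: min(240.3, 161.4, 95.2) = 95.2 kips → net-section rupture.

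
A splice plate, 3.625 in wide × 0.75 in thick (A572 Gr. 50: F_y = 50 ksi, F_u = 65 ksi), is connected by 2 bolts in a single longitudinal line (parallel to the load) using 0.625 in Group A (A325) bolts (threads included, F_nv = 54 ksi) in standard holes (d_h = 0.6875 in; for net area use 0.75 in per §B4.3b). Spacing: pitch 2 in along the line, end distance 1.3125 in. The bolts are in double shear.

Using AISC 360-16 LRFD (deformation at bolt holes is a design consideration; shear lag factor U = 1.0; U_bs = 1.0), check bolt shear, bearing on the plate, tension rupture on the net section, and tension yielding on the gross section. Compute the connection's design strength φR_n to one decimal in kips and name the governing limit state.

49.7 kips (bolt shear governs)

Bolt shear: A_b = π(0.625)²/4 = 0.3068 in². φR_n = 0.75 × 54 × 0.3068 × 2 × 2 = 49.7 kips.
Bearing (0.75 in plate, F_u = 65 ksi): end bolts L_c = 1.3125 − 0.6875/2 = 0.96875, R_n = min(1.2×0.96875×0.75×65, 2.4×0.625×0.75×65) = 56.672 kips/bolt; interior L_c = 2 − 0.6875 = 1.3125, R_n = 73.125 kips/bolt. φR_n = 0.75 × (1×56.672 + 1×73.125) = 97.3 kips.
Tension rupture (net): A_n = (3.625 − 1×0.75)×0.75 = 2.1563 in² (U = 1.0, A_e = A_n). φR_n = 0.75 × 65 × 2.1563 = 105.1 kips.
Tension yield (gross): A_g = 3.625×0.75 = 2.7188 in². φR_n = 0.90 × 50 × 2.7188 = 122.3 kips.
Governing: min(49.7, 97.3, 105.1, 122.3) = 49.7 kips → bolt shear.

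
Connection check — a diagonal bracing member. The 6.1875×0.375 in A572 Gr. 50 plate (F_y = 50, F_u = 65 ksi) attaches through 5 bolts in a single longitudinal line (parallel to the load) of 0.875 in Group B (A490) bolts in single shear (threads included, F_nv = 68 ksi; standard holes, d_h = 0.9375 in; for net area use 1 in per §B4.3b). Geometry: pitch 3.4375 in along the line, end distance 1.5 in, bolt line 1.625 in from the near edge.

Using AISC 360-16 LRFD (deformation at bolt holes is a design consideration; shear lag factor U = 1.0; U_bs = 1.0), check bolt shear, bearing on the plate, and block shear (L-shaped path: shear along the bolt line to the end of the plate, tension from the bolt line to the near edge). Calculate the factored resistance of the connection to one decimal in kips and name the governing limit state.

Bolt shear: A_b = π(0.875)²/4 = 0.60132 in². φR_n = 0.75 × 68 × 0.60132 × 5 × 1 = 153.3 kips.
Bearing (0.375 in plate, F_u = 65 ksi): end bolts L_c = 1.5 − 0.9375/2 = 1.03125, R_n = min(1.2×1.03125×0.375×65, 2.4×0.875×0.375×65) = 30.164 kips/bolt; interior L_c = 3.4375 − 0.9375 = 2.5, R_n = 51.188 kips/bolt. φR_n = 0.75 × (1×30.164 + 4×51.188) = 176.2 kips.
Block shear: shear path 1×[1.5+4×3.4375] = 1×15.25 in, A_gv = 5.7188, A_nv = 1×(15.25 − 4.5×1)×0.375 = 4.0313 in²; tension to near edge: (1.625 − 0.5×1)×0.375 = 0.42188 in². R_n = min(0.6×65×4.0313, 0.6×50×5.7188) + 1.0×65×0.42188 = min(157.22, 171.56) + 27.422 = 184.64 kips. φR_n = 0.75 × 184.64 = 138.5 kips.
Governing: min(153.3, 176.2, 138.5) = 138.5 kips → block shear.

138.5 kips (block shear governs)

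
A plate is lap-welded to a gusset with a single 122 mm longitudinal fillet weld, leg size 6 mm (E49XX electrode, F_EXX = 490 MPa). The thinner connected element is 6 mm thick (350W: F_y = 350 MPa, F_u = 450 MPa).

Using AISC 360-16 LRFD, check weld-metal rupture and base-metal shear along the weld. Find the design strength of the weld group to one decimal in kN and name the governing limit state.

Weld metal: throat = 0.707×6 = 4.242 mm, L = 122 mm. φR_n = 0.75 × 0.6 × 490 × 4.242 × 122 = 114.1 kN.
Base metal shear (6 mm plate): yield φR_n = 1.0×0.6×350×6×122 = 153.7 kN; rupture φR_n = 0.75×0.6×450×6×122 = 148.2 kN; take 148.2 kN (rupture).
Governing: min(114.1, 148.2) = 114.1 kN → weld metal.

114.1 kN (weld metal governs)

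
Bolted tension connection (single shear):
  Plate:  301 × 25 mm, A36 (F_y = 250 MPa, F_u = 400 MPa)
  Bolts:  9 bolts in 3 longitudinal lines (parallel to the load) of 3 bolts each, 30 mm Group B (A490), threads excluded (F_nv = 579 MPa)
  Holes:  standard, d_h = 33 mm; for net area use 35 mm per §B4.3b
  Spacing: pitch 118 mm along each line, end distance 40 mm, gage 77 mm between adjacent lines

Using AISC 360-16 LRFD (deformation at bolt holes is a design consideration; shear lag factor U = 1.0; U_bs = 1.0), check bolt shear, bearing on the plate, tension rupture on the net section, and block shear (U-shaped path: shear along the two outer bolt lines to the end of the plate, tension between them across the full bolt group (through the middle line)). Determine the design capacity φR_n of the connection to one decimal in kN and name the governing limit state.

1470.0 kN (net-section rupture governs)

Bolt shear: A_b = π(30)²/4 = 706.86 mm². φR_n = 0.75 × 579 × 706.86 × 9 × 1 = 2762.6 kN.
Bearing (25 mm plate, F_u = 400 MPa): end bolts L_c = 40 − 33/2 = 23.5, R_n = min(1.2×23.5×25×400, 2.4×30×25×400) = 282 kN/bolt; interior L_c = 118 − 33 = 85, R_n = 720 kN/bolt. φR_n = 0.75 × (3×282 + 6×720) = 3874.5 kN.
Tension rupture (net): A_n = (301 − 3×35)×25 = 4900 mm² (U = 1.0, A_e = A_n). φR_n = 0.75 × 400 × 4900 = 1470.0 kN.
Block shear: shear path 2×[40+2×118] = 2×276 mm, A_gv = 13800, A_nv = 2×(276 − 2.5×35)×25 = 9425 mm²; tension across gage: (154 − 2×35)×25 = 2100 mm². R_n = min(0.6×400×9425, 0.6×250×13800) + 1.0×400×2100 = min(2262, 2070) + 840 = 2910 kN. φR_n = 0.75 × 2910 = 2182.5 kN.
Governing: min(2762.6, 3874.5, 1470.0, 2182.5) = 1470.0 kN → net-section rupture.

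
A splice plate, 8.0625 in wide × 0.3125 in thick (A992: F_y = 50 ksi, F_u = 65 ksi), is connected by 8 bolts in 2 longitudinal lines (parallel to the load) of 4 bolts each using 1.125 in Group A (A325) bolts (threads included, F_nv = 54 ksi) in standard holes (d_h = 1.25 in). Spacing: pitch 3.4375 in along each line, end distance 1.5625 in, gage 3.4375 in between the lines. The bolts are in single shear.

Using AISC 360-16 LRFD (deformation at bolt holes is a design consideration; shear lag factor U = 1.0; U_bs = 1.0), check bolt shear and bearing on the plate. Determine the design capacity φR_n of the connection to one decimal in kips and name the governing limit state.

Bolt shear: A_b = π(1.125)²/4 = 0.99402 in². φR_n = 0.75 × 54 × 0.99402 × 8 × 1 = 322.1 kips.
Bearing (0.3125 in plate, F_u = 65 ksi): end bolts L_c = 1.5625 − 1.25/2 = 0.9375, R_n = min(1.2×0.9375×0.3125×65, 2.4×1.125×0.3125×65) = 22.852 kips/bolt; interior L_c = 3.4375 − 1.25 = 2.1875, R_n = 53.32 kips/bolt. φR_n = 0.75 × (2×22.852 + 6×53.32) = 274.2 kips.
Governing: min(322.1, 274.2) = 274.2 kips → bearing.

274.2 kips (bearing governs)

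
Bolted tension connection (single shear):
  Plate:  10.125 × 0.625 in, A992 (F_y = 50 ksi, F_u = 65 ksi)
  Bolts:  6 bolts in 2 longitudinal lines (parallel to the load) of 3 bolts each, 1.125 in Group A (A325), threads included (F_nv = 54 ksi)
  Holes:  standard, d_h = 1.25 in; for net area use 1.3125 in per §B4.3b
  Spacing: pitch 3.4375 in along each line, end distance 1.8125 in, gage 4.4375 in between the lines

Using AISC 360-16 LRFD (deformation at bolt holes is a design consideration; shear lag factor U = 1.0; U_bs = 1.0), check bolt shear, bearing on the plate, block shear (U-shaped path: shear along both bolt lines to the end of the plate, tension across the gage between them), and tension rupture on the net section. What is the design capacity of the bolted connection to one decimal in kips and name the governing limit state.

228.5 kips (net-section rupture governs)

Bolt shear: A_b = π(1.125)²/4 = 0.99402 in². φR_n = 0.75 × 54 × 0.99402 × 6 × 1 = 241.5 kips.
Bearing (0.625 in plate, F_u = 65 ksi): end bolts L_c = 1.8125 − 1.25/2 = 1.1875, R_n = min(1.2×1.1875×0.625×65, 2.4×1.125×0.625×65) = 57.891 kips/bolt; interior L_c = 3.4375 − 1.25 = 2.1875, R_n = 106.64 kips/bolt. φR_n = 0.75 × (2×57.891 + 4×106.64) = 406.8 kips.
Block shear: shear path 2×[1.8125+2×3.4375] = 2×8.6875 in, A_gv = 10.859, A_nv = 2×(8.6875 − 2.5×1.3125)×0.625 = 6.7578 in²; tension across gage: (4.4375 − 1×1.3125)×0.625 = 1.9531 in². R_n = min(0.6×65×6.7578, 0.6×50×10.859) + 1.0×65×1.9531 = min(263.55, 325.77) + 126.95 = 390.5 kips. φR_n = 0.75 × 390.5 = 292.9 kips.
Tension rupture (net): A_n = (10.125 − 2×1.3125)×0.625 = 4.6875 in² (U = 1.0, A_e = A_n). φR_n = 0.75 × 65 × 4.6875 = 228.5 kips.
Governing: min(241.5, 406.8, 292.9, 228.5) = 228.5 kips → net-section rupture.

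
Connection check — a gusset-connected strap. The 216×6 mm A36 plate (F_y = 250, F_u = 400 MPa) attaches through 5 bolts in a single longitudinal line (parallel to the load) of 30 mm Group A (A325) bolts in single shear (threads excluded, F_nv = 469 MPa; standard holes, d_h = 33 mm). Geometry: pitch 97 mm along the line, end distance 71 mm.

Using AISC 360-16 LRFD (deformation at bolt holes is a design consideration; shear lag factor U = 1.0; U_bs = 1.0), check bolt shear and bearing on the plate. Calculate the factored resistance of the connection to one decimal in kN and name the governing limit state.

Bolt shear: A_b = π(30)²/4 = 706.86 mm². φR_n = 0.75 × 469 × 706.86 × 5 × 1 = 1243.2 kN.
Bearing (6 mm plate, F_u = 400 MPa): end bolts L_c = 71 − 33/2 = 54.5, R_n = min(1.2×54.5×6×400, 2.4×30×6×400) = 156.96 kN/bolt; interior L_c = 97 − 33 = 64, R_n = 172.8 kN/bolt. φR_n = 0.75 × (1×156.96 + 4×172.8) = 636.1 kN.
Governing: min(1243.2, 636.1) = 636.1 kN → bearing.

636.1 kN (bearing governs)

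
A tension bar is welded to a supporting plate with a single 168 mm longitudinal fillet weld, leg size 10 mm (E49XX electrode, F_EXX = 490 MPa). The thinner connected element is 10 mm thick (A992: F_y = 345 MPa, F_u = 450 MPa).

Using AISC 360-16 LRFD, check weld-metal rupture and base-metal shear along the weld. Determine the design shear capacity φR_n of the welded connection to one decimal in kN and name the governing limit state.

261.9 kN (weld metal governs)

Weld metal: throat = 0.707×10 = 7.07 mm, L = 168 mm. φR_n = 0.75 × 0.6 × 490 × 7.07 × 168 = 261.9 kN.
Base metal shear (10 mm plate): yield φR_n = 1.0×0.6×345×10×168 = 347.8 kN; rupture φR_n = 0.75×0.6×450×10×168 = 340.2 kN; take 340.2 kN (rupture).
Governing: min(261.9, 340.2) = 261.9 kN → weld metal.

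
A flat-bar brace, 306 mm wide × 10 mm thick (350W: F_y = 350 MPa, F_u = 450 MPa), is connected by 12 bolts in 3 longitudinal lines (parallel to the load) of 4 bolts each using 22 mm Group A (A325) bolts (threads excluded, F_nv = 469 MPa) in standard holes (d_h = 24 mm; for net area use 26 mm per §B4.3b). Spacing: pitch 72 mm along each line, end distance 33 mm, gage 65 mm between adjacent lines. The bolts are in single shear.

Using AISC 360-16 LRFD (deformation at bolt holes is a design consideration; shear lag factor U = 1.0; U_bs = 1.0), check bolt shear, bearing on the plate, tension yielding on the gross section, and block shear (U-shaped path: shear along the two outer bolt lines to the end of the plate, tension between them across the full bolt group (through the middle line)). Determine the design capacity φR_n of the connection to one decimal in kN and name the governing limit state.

903.2 kN (block shear governs)

Bolt shear: A_b = π(22)²/4 = 380.13 mm². φR_n = 0.75 × 469 × 380.13 × 12 × 1 = 1604.5 kN.
Bearing (10 mm plate, F_u = 450 MPa): end bolts L_c = 33 − 24/2 = 21, R_n = min(1.2×21×10×450, 2.4×22×10×450) = 113.4 kN/bolt; interior L_c = 72 − 24 = 48, R_n = 237.6 kN/bolt. φR_n = 0.75 × (3×113.4 + 9×237.6) = 1859.0 kN.
Tension yield (gross): A_g = 306×10 = 3060 mm². φR_n = 0.90 × 350 × 3060 = 963.9 kN.
Block shear: shear path 2×[33+3×72] = 2×249 mm, A_gv = 4980, A_nv = 2×(249 − 3.5×26)×10 = 3160 mm²; tension across gage: (130 − 2×26)×10 = 780 mm². R_n = min(0.6×450×3160, 0.6×350×4980) + 1.0×450×780 = min(853.2, 1045.8) + 351 = 1204.2 kN. φR_n = 0.75 × 1204.2 = 903.2 kN.
Governing: min(1604.5, 1859.0, 963.9, 903.2) = 903.2 kN → block shear.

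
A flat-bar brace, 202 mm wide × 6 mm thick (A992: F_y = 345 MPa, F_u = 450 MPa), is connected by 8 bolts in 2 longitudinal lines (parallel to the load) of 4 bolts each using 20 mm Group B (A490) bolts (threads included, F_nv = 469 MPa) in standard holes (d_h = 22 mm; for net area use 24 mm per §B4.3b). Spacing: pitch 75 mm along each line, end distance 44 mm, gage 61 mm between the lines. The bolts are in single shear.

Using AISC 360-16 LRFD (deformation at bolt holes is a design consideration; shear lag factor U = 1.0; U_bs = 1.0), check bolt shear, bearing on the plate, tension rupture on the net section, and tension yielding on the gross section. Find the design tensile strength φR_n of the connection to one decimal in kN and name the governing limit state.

Bolt shear: A_b = π(20)²/4 = 314.16 mm². φR_n = 0.75 × 469 × 314.16 × 8 × 1 = 884.0 kN.
Bearing (6 mm plate, F_u = 450 MPa): end bolts L_c = 44 − 22/2 = 33, R_n = min(1.2×33×6×450, 2.4×20×6×450) = 106.92 kN/bolt; interior L_c = 75 − 22 = 53, R_n = 129.6 kN/bolt. φR_n = 0.75 × (2×106.92 + 6×129.6) = 743.6 kN.
Tension rupture (net): A_n = (202 − 2×24)×6 = 924 mm² (U = 1.0, A_e = A_n). φR_n = 0.75 × 450 × 924 = 311.9 kN.
Tension yield (gross): A_g = 202×6 = 1212 mm². φR_n = 0.90 × 345 × 1212 = 376.3 kN.
Governing: min(884.0, 743.6, 311.9, 376.3) = 311.9 kN → net-section rupture.

311.9 kN (net-section rupture governs)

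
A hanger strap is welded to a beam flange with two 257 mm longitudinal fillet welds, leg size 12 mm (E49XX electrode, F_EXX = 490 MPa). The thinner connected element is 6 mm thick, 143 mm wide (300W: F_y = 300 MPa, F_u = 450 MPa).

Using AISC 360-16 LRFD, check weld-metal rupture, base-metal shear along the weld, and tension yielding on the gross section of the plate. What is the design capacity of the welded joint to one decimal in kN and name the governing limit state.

Weld metal: throat = 0.707×12 = 8.484 mm, L = 2×257 = 514 mm. φR_n = 0.75 × 0.6 × 490 × 8.484 × 514 = 961.6 kN.
Base metal shear (6 mm plate): yield φR_n = 1.0×0.6×300×6×514 = 555.1 kN; rupture φR_n = 0.75×0.6×450×6×514 = 624.5 kN; take 555.1 kN (yield).
Tension yield (gross): A_g = 143×6 = 858 mm². φR_n = 0.90 × 300 × 858 = 231.7 kN.
Governing: min(961.6, 555.1, 231.7) = 231.7 kN → gross-section yield.

231.7 kN (gross-section yield governs)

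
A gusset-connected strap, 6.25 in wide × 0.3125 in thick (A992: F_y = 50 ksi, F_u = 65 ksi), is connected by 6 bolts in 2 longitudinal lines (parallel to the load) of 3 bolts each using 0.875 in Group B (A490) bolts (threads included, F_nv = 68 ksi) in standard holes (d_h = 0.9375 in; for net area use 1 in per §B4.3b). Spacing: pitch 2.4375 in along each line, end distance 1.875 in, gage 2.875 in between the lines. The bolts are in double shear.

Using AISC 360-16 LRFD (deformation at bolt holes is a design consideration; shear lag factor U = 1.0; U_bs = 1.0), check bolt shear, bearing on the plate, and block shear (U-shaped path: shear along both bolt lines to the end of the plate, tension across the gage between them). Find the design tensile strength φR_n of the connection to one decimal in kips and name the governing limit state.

Bolt shear: A_b = π(0.875)²/4 = 0.60132 in². φR_n = 0.75 × 68 × 0.60132 × 6 × 2 = 368.0 kips.
Bearing (0.3125 in plate, F_u = 65 ksi): end bolts L_c = 1.875 − 0.9375/2 = 1.40625, R_n = min(1.2×1.40625×0.3125×65, 2.4×0.875×0.3125×65) = 34.277 kips/bolt; interior L_c = 2.4375 − 0.9375 = 1.5, R_n = 36.563 kips/bolt. φR_n = 0.75 × (2×34.277 + 4×36.563) = 161.1 kips.
Block shear: shear path 2×[1.875+2×2.4375] = 2×6.75 in, A_gv = 4.2188, A_nv = 2×(6.75 − 2.5×1)×0.3125 = 2.6563 in²; tension across gage: (2.875 − 1×1)×0.3125 = 0.58594 in². R_n = min(0.6×65×2.6563, 0.6×50×4.2188) + 1.0×65×0.58594 = min(103.6, 126.56) + 38.086 = 141.69 kips. φR_n = 0.75 × 141.69 = 106.3 kips.
Governing: min(368.0, 161.1, 106.3) = 106.3 kips → block shear.

106.3 kips (block shear governs)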